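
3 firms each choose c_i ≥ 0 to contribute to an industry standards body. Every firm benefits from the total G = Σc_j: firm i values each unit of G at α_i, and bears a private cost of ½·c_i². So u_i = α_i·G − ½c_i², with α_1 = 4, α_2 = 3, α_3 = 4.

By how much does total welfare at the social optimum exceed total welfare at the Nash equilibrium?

81

Firm i's FOC: ∂u_i/∂c_i = α_i − c_i = 0, so c_i* = α_i.
NE contributions = (4, 3, 4); G = 11.
W^NE = (Σα)·G − ½Σα_i² = 11² − ½·41 = 100.5.
Planner sets c_i = Σα_j = 11 for every i, so G^SO = 3·11 = 33.
W^SO = (Σα)·G^SO − ½·3·(Σα)² = (3/2)·11² = 181.5.
Deadweight loss = W^SO − W^NE = 81.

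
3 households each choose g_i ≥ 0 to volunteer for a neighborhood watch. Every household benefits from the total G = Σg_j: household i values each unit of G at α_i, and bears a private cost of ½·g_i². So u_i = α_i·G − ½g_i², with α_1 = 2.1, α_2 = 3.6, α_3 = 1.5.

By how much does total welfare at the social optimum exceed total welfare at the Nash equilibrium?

Household i's FOC: ∂u_i/∂g_i = α_i − g_i = 0, so g_i* = α_i.
NE contributions = (2.1, 3.6, 1.5); G = 7.2.
W^NE = (Σα)·G − ½Σα_i² = 7.2² − ½·19.62 = 42.03.
Planner sets g_i = Σα_j = 7.2 for every i, so G^SO = 3·7.2 = 21.6.
W^SO = (Σα)·G^SO − ½·3·(Σα)² = (3/2)·7.2² = 77.76.
Deadweight loss = W^SO − W^NE = 35.73.

35.73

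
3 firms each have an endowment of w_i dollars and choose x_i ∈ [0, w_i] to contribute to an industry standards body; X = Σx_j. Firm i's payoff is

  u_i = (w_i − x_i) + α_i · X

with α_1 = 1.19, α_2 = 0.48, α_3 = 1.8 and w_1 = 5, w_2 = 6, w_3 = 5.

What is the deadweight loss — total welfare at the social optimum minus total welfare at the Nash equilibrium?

14.82

∂u_i/∂x_i = α_i − 1, so firm i contributes w_i if α_i > 1, else 0.
α_i > 1 for i ∈ {1, 3}; NE contributions (5, 0, 5), X = 10.
W^NE = Σw_i − X^NE + (Σα_i)·X^NE = 16 + 2.47·10 = 40.7.
Planner: ∂(Σu_j)/∂x_i = Σα_j − 1 = 2.47 > 0, so everyone contributes w_i; X^SO = 16, W^SO = 16 + 2.47·16 = 55.52.
Deadweight loss = 14.82.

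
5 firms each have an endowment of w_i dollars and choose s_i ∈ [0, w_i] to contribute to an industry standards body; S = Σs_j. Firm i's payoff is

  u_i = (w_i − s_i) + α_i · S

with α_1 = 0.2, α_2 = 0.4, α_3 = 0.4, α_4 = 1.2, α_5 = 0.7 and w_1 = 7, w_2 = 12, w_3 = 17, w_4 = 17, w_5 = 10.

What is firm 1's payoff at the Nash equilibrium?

10.4

∂u_i/∂s_i = α_i − 1, so firm i contributes w_i if α_i > 1, else 0.
α_i > 1 for i ∈ {4}; NE contributions (0, 0, 0, 17, 0), S = 17.
u_1 = (7 − 0) + 0.2·17 = 10.4.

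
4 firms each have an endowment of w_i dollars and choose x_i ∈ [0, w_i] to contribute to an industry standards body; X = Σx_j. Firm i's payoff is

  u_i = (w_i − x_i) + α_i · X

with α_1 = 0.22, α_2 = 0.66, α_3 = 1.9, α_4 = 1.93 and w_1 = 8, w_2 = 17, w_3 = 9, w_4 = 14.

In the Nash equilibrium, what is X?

23

∂u_i/∂x_i = α_i − 1, so firm i contributes w_i if α_i > 1, else 0.
α_i > 1 for i ∈ {3, 4}; NE contributions (0, 0, 9, 14), X = 23.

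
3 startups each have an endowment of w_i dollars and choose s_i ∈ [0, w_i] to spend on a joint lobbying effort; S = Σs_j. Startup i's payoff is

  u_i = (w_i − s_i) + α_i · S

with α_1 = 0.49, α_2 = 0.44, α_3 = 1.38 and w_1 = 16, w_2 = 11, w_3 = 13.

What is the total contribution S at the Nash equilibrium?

∂u_i/∂s_i = α_i − 1, so startup i contributes w_i if α_i > 1, else 0.
α_i > 1 for i ∈ {3}; NE contributions (0, 0, 13), S = 13.

13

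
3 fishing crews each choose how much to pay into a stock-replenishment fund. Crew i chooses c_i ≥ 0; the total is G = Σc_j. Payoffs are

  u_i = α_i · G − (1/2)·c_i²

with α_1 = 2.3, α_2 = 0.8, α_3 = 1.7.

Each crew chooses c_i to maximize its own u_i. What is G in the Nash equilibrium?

4.8

Crew i's FOC: ∂u_i/∂c_i = α_i − c_i = 0, so c_i* = α_i.
NE contributions = (2.3, 0.8, 1.7); G = 4.8.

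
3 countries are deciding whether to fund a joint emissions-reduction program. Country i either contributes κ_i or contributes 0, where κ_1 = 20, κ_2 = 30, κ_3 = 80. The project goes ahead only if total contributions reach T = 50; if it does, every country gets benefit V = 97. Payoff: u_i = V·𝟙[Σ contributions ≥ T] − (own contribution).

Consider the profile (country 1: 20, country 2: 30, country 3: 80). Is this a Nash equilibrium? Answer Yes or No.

Total = 130 ≥ 50: provided.
Country 1 (pledges 20, payoff 77): dropping to 0 → total 110, payoff 97. Profitable deviation.

No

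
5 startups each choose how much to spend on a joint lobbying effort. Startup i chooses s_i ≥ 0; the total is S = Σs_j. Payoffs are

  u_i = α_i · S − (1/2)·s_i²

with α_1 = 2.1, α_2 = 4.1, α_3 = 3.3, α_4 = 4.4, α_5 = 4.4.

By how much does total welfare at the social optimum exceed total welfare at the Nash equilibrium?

537.75

Startup i's FOC: ∂u_i/∂s_i = α_i − s_i = 0, so s_i* = α_i.
NE contributions = (2.1, 4.1, 3.3, 4.4, 4.4); S = 18.3.
W^NE = (Σα)·S − ½Σα_i² = 18.3² − ½·70.83 = 299.475.
Planner sets s_i = Σα_j = 18.3 for every i, so S^SO = 5·18.3 = 91.5.
W^SO = (Σα)·S^SO − ½·5·(Σα)² = (5/2)·18.3² = 837.225.
Deadweight loss = W^SO − W^NE = 537.75.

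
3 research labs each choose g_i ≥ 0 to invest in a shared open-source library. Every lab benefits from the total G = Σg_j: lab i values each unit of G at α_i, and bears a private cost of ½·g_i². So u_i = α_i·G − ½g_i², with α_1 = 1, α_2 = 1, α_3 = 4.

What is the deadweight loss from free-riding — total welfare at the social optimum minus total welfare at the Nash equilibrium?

27

Lab i's FOC: ∂u_i/∂g_i = α_i − g_i = 0, so g_i* = α_i.
NE contributions = (1, 1, 4); G = 6.
W^NE = (Σα)·G − ½Σα_i² = 6² − ½·18 = 27.
Planner sets g_i = Σα_j = 6 for every i, so G^SO = 3·6 = 18.
W^SO = (Σα)·G^SO − ½·3·(Σα)² = (3/2)·6² = 54.
Deadweight loss = W^SO − W^NE = 27.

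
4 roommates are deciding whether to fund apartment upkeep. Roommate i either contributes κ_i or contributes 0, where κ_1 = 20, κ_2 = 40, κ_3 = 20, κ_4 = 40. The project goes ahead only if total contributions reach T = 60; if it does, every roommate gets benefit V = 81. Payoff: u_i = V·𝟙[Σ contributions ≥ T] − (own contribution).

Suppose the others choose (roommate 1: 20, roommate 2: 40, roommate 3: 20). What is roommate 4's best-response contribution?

0

Others' total = 80 ≥ 60; contributing adds cost 40 for no extra benefit.
Best response: 0.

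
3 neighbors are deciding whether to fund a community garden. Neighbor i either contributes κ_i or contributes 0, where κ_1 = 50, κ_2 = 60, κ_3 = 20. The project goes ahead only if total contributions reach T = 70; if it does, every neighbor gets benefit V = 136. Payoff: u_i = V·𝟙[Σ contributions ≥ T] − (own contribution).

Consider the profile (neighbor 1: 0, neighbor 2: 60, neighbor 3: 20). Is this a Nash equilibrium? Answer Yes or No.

Total = 80 ≥ 70: provided.
Neighbor 1 (pledges 0, payoff 136): pledging 50 → total 130, payoff 86. No gain.
Neighbor 2 (pledges 60, payoff 76): dropping to 0 → total 20, payoff 0. No gain.
Neighbor 3 (pledges 20, payoff 116): dropping to 0 → total 60, payoff 0. No gain.

Yes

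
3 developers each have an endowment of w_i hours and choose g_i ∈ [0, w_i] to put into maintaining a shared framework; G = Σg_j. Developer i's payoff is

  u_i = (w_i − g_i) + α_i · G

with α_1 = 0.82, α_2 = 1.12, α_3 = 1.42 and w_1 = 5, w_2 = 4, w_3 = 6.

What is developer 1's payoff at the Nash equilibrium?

∂u_i/∂g_i = α_i − 1, so developer i contributes w_i if α_i > 1, else 0.
α_i > 1 for i ∈ {2, 3}; NE contributions (0, 4, 6), G = 10.
u_1 = (5 − 0) + 0.82·10 = 13.2.

13.2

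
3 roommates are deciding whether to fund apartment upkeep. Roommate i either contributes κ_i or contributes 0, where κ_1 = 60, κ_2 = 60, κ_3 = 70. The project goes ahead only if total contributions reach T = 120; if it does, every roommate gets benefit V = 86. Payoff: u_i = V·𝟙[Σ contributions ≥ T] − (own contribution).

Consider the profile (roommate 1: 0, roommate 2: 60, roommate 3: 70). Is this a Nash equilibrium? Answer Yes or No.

Total = 130 ≥ 120: provided.
Roommate 1 (pledges 0, payoff 86): pledging 60 → total 190, payoff 26. No gain.
Roommate 2 (pledges 60, payoff 26): dropping to 0 → total 70, payoff 0. No gain.
Roommate 3 (pledges 70, payoff 16): dropping to 0 → total 60, payoff 0. No gain.

Yes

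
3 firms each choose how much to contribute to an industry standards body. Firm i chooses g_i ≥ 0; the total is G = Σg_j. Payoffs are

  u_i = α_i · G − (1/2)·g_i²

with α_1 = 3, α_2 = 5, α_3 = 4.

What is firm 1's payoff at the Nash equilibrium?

31.5

Firm i's FOC: ∂u_i/∂g_i = α_i − g_i = 0, so g_i* = α_i.
NE contributions = (3, 5, 4); G = 12.
u_1 = α_1·G − ½·(g_1)² = 3·12 − ½·3² = 31.5.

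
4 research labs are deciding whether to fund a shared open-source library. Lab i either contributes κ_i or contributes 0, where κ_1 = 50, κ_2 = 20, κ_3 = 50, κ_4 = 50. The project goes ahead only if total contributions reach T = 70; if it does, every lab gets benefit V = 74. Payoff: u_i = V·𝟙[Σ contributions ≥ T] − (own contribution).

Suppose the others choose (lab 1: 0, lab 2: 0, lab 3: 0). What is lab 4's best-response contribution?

Others' total = 0. Even contributing 50 gives 50 < 70: no benefit either way.
Best response: 0.

0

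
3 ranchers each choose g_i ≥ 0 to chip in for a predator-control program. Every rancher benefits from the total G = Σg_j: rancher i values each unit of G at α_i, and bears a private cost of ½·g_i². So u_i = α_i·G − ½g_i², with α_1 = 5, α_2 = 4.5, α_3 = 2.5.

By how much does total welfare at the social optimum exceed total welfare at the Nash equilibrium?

Rancher i's FOC: ∂u_i/∂g_i = α_i − g_i = 0, so g_i* = α_i.
NE contributions = (5, 4.5, 2.5); G = 12.
W^NE = (Σα)·G − ½Σα_i² = 12² − ½·51.5 = 118.25.
Planner sets g_i = Σα_j = 12 for every i, so G^SO = 3·12 = 36.
W^SO = (Σα)·G^SO − ½·3·(Σα)² = (3/2)·12² = 216.
Deadweight loss = W^SO − W^NE = 97.75.

97.75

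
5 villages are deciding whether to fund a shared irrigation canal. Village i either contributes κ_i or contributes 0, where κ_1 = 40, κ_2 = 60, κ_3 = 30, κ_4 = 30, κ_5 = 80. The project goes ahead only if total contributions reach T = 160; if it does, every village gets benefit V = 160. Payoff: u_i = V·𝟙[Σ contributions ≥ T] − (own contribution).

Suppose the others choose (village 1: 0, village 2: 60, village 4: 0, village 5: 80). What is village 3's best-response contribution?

Others' total = 140. Contributing 30 brings total to 170 ≥ 160: gain V − κ_3 = 130.
Best response: 30.

30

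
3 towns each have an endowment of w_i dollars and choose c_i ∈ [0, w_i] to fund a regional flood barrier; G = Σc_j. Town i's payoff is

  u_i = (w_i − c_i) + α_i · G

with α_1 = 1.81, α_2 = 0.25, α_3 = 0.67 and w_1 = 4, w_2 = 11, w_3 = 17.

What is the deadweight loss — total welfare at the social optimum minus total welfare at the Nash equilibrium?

48.44

∂u_i/∂c_i = α_i − 1, so town i contributes w_i if α_i > 1, else 0.
α_i > 1 for i ∈ {1}; NE contributions (4, 0, 0), G = 4.
W^NE = Σw_i − G^NE + (Σα_i)·G^NE = 32 + 1.73·4 = 38.92.
Planner: ∂(Σu_j)/∂c_i = Σα_j − 1 = 1.73 > 0, so everyone contributes w_i; G^SO = 32, W^SO = 32 + 1.73·32 = 87.36.
Deadweight loss = 48.44.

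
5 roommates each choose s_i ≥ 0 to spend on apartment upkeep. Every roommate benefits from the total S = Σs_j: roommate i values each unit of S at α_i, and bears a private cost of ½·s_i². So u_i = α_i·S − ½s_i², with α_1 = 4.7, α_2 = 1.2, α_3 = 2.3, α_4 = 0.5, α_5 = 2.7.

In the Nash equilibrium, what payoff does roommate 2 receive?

Roommate i's FOC: ∂u_i/∂s_i = α_i − s_i = 0, so s_i* = α_i.
NE contributions = (4.7, 1.2, 2.3, 0.5, 2.7); S = 11.4.
u_2 = α_2·S − ½·(s_2)² = 1.2·11.4 − ½·1.2² = 12.96.

12.96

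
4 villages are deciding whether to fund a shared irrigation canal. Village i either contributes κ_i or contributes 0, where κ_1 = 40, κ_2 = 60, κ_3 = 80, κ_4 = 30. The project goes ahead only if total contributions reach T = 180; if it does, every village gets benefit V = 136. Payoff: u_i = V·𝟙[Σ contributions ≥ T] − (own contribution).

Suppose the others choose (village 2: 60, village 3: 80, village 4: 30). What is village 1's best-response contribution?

40

Others' total = 170. Contributing 40 brings total to 210 ≥ 180: gain V − κ_1 = 96.
Best response: 40.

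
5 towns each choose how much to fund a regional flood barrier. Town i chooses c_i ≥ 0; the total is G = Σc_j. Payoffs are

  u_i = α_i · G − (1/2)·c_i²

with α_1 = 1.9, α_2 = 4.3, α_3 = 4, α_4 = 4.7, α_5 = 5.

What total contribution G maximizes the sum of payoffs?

99.5

Planner FOC: ∂(Σu_j)/∂c_i = (Σα_j) − c_i = 0, so c_i^SO = Σα_j = 19.9 for every i; G^SO = 99.5.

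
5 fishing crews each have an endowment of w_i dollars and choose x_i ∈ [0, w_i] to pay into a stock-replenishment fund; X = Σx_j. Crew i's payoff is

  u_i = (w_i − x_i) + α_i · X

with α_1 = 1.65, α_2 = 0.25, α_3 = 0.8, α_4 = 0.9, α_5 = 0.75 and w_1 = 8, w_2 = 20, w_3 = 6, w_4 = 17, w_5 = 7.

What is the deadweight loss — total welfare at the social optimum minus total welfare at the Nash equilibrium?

167.5

∂u_i/∂x_i = α_i − 1, so crew i contributes w_i if α_i > 1, else 0.
α_i > 1 for i ∈ {1}; NE contributions (8, 0, 0, 0, 0), X = 8.
W^NE = Σw_i − X^NE + (Σα_i)·X^NE = 58 + 3.35·8 = 84.8.
Planner: ∂(Σu_j)/∂x_i = Σα_j − 1 = 3.35 > 0, so everyone contributes w_i; X^SO = 58, W^SO = 58 + 3.35·58 = 252.3.
Deadweight loss = 167.5.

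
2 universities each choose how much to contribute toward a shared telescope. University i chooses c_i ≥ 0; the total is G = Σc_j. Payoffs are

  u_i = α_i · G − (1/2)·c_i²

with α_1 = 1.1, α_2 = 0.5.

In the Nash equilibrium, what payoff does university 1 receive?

1.155

University i's FOC: ∂u_i/∂c_i = α_i − c_i = 0, so c_i* = α_i.
NE contributions = (1.1, 0.5); G = 1.6.
u_1 = α_1·G − ½·(c_1)² = 1.1·1.6 − ½·1.1² = 1.155.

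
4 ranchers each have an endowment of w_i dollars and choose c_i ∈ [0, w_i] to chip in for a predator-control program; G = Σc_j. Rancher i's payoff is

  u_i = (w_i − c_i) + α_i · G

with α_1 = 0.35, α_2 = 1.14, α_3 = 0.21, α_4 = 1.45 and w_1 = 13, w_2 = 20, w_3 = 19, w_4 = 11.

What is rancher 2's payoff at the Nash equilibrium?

35.34

∂u_i/∂c_i = α_i − 1, so rancher i contributes w_i if α_i > 1, else 0.
α_i > 1 for i ∈ {2, 4}; NE contributions (0, 20, 0, 11), G = 31.
u_2 = (20 − 20) + 1.14·31 = 35.34.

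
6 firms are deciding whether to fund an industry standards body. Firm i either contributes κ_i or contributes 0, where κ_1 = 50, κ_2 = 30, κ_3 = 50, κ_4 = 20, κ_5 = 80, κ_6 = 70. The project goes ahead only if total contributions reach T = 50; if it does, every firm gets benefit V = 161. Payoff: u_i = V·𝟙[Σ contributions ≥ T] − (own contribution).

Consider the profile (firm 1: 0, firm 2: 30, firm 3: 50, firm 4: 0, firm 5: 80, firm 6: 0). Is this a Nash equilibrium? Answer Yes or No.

No

Total = 160 ≥ 50: provided.
Firm 1 (pledges 0, payoff 161): pledging 50 → total 210, payoff 111. No gain.
Firm 2 (pledges 30, payoff 131): dropping to 0 → total 130, payoff 161. Profitable deviation.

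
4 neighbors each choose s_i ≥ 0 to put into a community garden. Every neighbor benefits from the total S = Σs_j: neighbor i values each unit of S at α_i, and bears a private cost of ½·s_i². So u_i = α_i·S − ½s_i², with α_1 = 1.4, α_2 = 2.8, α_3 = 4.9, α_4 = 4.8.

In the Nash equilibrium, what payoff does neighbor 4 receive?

Neighbor i's FOC: ∂u_i/∂s_i = α_i − s_i = 0, so s_i* = α_i.
NE contributions = (1.4, 2.8, 4.9, 4.8); S = 13.9.
u_4 = α_4·S − ½·(s_4)² = 4.8·13.9 − ½·4.8² = 55.2.

55.2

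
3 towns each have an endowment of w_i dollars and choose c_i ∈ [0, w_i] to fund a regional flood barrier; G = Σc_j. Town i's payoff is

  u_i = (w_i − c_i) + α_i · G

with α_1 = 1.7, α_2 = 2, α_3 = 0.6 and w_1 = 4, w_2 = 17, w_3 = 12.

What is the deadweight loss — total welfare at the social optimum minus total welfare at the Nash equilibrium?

∂u_i/∂c_i = α_i − 1, so town i contributes w_i if α_i > 1, else 0.
α_i > 1 for i ∈ {1, 2}; NE contributions (4, 17, 0), G = 21.
W^NE = Σw_i − G^NE + (Σα_i)·G^NE = 33 + 3.3·21 = 102.3.
Planner: ∂(Σu_j)/∂c_i = Σα_j − 1 = 3.3 > 0, so everyone contributes w_i; G^SO = 33, W^SO = 33 + 3.3·33 = 141.9.
Deadweight loss = 39.6.

39.6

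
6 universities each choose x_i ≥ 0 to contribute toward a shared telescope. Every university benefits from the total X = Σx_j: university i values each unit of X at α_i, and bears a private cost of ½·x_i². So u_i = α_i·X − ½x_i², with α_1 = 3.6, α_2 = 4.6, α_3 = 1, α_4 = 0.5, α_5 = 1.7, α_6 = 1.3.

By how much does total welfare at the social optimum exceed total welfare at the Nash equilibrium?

University i's FOC: ∂u_i/∂x_i = α_i − x_i = 0, so x_i* = α_i.
NE contributions = (3.6, 4.6, 1, 0.5, 1.7, 1.3); X = 12.7.
W^NE = (Σα)·X − ½Σα_i² = 12.7² − ½·39.95 = 141.315.
Planner sets x_i = Σα_j = 12.7 for every i, so X^SO = 6·12.7 = 76.2.
W^SO = (Σα)·X^SO − ½·6·(Σα)² = (6/2)·12.7² = 483.87.
Deadweight loss = W^SO − W^NE = 342.555.

342.555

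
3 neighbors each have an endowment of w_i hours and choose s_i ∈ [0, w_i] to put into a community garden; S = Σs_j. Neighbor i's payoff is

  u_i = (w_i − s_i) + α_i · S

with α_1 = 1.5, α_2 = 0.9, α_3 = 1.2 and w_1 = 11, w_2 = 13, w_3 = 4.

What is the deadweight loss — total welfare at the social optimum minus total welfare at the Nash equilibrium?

33.8

∂u_i/∂s_i = α_i − 1, so neighbor i contributes w_i if α_i > 1, else 0.
α_i > 1 for i ∈ {1, 3}; NE contributions (11, 0, 4), S = 15.
W^NE = Σw_i − S^NE + (Σα_i)·S^NE = 28 + 2.6·15 = 67.
Planner: ∂(Σu_j)/∂s_i = Σα_j − 1 = 2.6 > 0, so everyone contributes w_i; S^SO = 28, W^SO = 28 + 2.6·28 = 100.8.
Deadweight loss = 33.8.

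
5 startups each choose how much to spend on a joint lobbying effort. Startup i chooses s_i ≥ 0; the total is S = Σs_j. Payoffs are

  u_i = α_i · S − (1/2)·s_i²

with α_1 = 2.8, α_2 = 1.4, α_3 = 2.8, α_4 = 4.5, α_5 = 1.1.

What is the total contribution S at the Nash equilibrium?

12.6

Startup i's FOC: ∂u_i/∂s_i = α_i − s_i = 0, so s_i* = α_i.
NE contributions = (2.8, 1.4, 2.8, 4.5, 1.1); S = 12.6.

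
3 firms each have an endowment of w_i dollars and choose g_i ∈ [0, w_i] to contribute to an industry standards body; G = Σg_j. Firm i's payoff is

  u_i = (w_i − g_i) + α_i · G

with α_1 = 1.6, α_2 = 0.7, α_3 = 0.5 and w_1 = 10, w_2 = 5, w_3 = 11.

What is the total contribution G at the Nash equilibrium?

∂u_i/∂g_i = α_i − 1, so firm i contributes w_i if α_i > 1, else 0.
α_i > 1 for i ∈ {1}; NE contributions (10, 0, 0), G = 10.

10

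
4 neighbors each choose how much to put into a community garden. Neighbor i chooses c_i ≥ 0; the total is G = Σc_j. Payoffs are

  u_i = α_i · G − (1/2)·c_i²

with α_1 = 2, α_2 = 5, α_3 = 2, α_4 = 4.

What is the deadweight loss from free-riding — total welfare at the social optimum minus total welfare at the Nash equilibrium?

Neighbor i's FOC: ∂u_i/∂c_i = α_i − c_i = 0, so c_i* = α_i.
NE contributions = (2, 5, 2, 4); G = 13.
W^NE = (Σα)·G − ½Σα_i² = 13² − ½·49 = 144.5.
Planner sets c_i = Σα_j = 13 for every i, so G^SO = 4·13 = 52.
W^SO = (Σα)·G^SO − ½·4·(Σα)² = (4/2)·13² = 338.
Deadweight loss = W^SO − W^NE = 193.5.

193.5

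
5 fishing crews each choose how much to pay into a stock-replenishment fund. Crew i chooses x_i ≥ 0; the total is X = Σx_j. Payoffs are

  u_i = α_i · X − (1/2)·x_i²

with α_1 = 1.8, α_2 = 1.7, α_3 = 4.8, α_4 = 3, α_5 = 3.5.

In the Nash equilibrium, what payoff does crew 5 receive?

45.675

Crew i's FOC: ∂u_i/∂x_i = α_i − x_i = 0, so x_i* = α_i.
NE contributions = (1.8, 1.7, 4.8, 3, 3.5); X = 14.8.
u_5 = α_5·X − ½·(x_5)² = 3.5·14.8 − ½·3.5² = 45.675.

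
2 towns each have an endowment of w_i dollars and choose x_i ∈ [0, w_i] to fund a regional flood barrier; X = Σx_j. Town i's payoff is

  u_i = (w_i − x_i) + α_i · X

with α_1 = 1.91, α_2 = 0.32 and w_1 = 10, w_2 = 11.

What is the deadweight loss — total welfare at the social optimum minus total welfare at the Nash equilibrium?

13.53

∂u_i/∂x_i = α_i − 1, so town i contributes w_i if α_i > 1, else 0.
α_i > 1 for i ∈ {1}; NE contributions (10, 0), X = 10.
W^NE = Σw_i − X^NE + (Σα_i)·X^NE = 21 + 1.23·10 = 33.3.
Planner: ∂(Σu_j)/∂x_i = Σα_j − 1 = 1.23 > 0, so everyone contributes w_i; X^SO = 21, W^SO = 21 + 1.23·21 = 46.83.
Deadweight loss = 13.53.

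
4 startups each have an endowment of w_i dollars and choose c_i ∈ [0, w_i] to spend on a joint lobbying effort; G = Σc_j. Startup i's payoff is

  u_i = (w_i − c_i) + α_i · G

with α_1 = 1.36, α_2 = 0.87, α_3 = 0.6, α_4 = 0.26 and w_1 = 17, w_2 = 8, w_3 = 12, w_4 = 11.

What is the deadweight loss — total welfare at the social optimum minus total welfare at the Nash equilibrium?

64.79

∂u_i/∂c_i = α_i − 1, so startup i contributes w_i if α_i > 1, else 0.
α_i > 1 for i ∈ {1}; NE contributions (17, 0, 0, 0), G = 17.
W^NE = Σw_i − G^NE + (Σα_i)·G^NE = 48 + 2.09·17 = 83.53.
Planner: ∂(Σu_j)/∂c_i = Σα_j − 1 = 2.09 > 0, so everyone contributes w_i; G^SO = 48, W^SO = 48 + 2.09·48 = 148.32.
Deadweight loss = 64.79.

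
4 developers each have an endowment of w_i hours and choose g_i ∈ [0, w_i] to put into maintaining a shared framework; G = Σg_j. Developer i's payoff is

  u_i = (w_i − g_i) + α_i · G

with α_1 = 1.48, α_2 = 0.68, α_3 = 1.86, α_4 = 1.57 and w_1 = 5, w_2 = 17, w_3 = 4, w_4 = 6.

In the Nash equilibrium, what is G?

∂u_i/∂g_i = α_i − 1, so developer i contributes w_i if α_i > 1, else 0.
α_i > 1 for i ∈ {1, 3, 4}; NE contributions (5, 0, 4, 6), G = 15.

15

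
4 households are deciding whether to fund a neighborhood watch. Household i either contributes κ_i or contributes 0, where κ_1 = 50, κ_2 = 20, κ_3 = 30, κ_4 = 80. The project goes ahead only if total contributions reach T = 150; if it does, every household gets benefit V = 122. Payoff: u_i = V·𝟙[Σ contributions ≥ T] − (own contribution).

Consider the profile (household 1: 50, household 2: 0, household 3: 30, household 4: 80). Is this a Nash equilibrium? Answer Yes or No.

Yes

Total = 160 ≥ 150: provided.
Household 1 (pledges 50, payoff 72): dropping to 0 → total 110, payoff 0. No gain.
Household 2 (pledges 0, payoff 122): pledging 20 → total 180, payoff 102. No gain.
Household 3 (pledges 30, payoff 92): dropping to 0 → total 130, payoff 0. No gain.
Household 4 (pledges 80, payoff 42): dropping to 0 → total 80, payoff 0. No gain.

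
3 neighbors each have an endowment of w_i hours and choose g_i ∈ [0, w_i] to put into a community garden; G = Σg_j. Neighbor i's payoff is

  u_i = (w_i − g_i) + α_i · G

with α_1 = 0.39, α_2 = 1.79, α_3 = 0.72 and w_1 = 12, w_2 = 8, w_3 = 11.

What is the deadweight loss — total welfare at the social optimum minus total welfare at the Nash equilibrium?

43.7

∂u_i/∂g_i = α_i − 1, so neighbor i contributes w_i if α_i > 1, else 0.
α_i > 1 for i ∈ {2}; NE contributions (0, 8, 0), G = 8.
W^NE = Σw_i − G^NE + (Σα_i)·G^NE = 31 + 1.9·8 = 46.2.
Planner: ∂(Σu_j)/∂g_i = Σα_j − 1 = 1.9 > 0, so everyone contributes w_i; G^SO = 31, W^SO = 31 + 1.9·31 = 89.9.
Deadweight loss = 43.7.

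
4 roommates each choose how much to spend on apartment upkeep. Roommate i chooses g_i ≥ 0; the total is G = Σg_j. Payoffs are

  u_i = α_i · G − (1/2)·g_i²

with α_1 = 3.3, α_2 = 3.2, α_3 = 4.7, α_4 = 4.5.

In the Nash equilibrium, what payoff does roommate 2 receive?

45.12

Roommate i's FOC: ∂u_i/∂g_i = α_i − g_i = 0, so g_i* = α_i.
NE contributions = (3.3, 3.2, 4.7, 4.5); G = 15.7.
u_2 = α_2·G − ½·(g_2)² = 3.2·15.7 − ½·3.2² = 45.12.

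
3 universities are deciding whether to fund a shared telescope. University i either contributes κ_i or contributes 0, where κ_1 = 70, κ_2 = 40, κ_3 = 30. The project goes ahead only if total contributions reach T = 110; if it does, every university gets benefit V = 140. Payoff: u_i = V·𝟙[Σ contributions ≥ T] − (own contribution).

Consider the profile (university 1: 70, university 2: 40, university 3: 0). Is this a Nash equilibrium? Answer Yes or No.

Yes

Total = 110 ≥ 110: provided.
University 1 (pledges 70, payoff 70): dropping to 0 → total 40, payoff 0. No gain.
University 2 (pledges 40, payoff 100): dropping to 0 → total 70, payoff 0. No gain.
University 3 (pledges 0, payoff 140): pledging 30 → total 140, payoff 110. No gain.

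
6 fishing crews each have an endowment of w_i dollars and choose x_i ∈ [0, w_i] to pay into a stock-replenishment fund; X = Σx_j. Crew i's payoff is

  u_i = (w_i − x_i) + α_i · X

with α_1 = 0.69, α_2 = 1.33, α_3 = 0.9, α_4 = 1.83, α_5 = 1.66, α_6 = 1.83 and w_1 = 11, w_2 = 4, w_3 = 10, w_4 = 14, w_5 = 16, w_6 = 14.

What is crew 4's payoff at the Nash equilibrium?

87.84

∂u_i/∂x_i = α_i − 1, so crew i contributes w_i if α_i > 1, else 0.
α_i > 1 for i ∈ {2, 4, 5, 6}; NE contributions (0, 4, 0, 14, 16, 14), X = 48.
u_4 = (14 − 14) + 1.83·48 = 87.84.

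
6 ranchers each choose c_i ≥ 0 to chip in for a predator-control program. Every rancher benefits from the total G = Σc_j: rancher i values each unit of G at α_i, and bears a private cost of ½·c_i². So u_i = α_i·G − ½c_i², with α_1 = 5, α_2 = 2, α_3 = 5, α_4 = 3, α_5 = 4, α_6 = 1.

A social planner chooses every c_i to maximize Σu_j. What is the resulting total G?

Planner FOC: ∂(Σu_j)/∂c_i = (Σα_j) − c_i = 0, so c_i^SO = Σα_j = 20 for every i; G^SO = 120.

120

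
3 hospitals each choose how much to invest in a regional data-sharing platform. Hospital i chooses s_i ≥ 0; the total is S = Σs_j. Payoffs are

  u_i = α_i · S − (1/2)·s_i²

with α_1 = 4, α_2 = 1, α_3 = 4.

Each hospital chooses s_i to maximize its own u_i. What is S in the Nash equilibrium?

Hospital i's FOC: ∂u_i/∂s_i = α_i − s_i = 0, so s_i* = α_i.
NE contributions = (4, 1, 4); S = 9.

9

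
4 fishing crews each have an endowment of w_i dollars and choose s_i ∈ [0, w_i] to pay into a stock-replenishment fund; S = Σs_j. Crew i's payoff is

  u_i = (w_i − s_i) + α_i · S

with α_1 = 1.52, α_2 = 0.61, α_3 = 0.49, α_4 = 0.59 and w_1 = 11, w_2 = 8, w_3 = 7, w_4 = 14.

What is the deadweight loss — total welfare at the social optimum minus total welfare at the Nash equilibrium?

∂u_i/∂s_i = α_i − 1, so crew i contributes w_i if α_i > 1, else 0.
α_i > 1 for i ∈ {1}; NE contributions (11, 0, 0, 0), S = 11.
W^NE = Σw_i − S^NE + (Σα_i)·S^NE = 40 + 2.21·11 = 64.31.
Planner: ∂(Σu_j)/∂s_i = Σα_j − 1 = 2.21 > 0, so everyone contributes w_i; S^SO = 40, W^SO = 40 + 2.21·40 = 128.4.
Deadweight loss = 64.09.

64.09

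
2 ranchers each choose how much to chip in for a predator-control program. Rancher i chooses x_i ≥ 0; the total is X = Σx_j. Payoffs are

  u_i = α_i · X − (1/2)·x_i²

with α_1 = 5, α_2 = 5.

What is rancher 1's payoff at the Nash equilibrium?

37.5

Rancher i's FOC: ∂u_i/∂x_i = α_i − x_i = 0, so x_i* = α_i.
NE contributions = (5, 5); X = 10.
u_1 = α_1·X − ½·(x_1)² = 5·10 − ½·5² = 37.5.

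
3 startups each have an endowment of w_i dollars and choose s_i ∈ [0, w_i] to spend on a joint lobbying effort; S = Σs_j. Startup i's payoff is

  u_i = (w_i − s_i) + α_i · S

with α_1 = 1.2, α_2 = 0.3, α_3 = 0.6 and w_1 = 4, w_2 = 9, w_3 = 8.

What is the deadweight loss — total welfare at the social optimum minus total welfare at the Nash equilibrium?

18.7

∂u_i/∂s_i = α_i − 1, so startup i contributes w_i if α_i > 1, else 0.
α_i > 1 for i ∈ {1}; NE contributions (4, 0, 0), S = 4.
W^NE = Σw_i − S^NE + (Σα_i)·S^NE = 21 + 1.1·4 = 25.4.
Planner: ∂(Σu_j)/∂s_i = Σα_j − 1 = 1.1 > 0, so everyone contributes w_i; S^SO = 21, W^SO = 21 + 1.1·21 = 44.1.
Deadweight loss = 18.7.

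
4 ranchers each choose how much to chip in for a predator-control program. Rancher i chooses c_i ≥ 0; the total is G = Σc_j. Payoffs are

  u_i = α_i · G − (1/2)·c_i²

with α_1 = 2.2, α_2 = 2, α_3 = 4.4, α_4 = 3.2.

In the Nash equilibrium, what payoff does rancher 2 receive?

Rancher i's FOC: ∂u_i/∂c_i = α_i − c_i = 0, so c_i* = α_i.
NE contributions = (2.2, 2, 4.4, 3.2); G = 11.8.
u_2 = α_2·G − ½·(c_2)² = 2·11.8 − ½·2² = 21.6.

21.6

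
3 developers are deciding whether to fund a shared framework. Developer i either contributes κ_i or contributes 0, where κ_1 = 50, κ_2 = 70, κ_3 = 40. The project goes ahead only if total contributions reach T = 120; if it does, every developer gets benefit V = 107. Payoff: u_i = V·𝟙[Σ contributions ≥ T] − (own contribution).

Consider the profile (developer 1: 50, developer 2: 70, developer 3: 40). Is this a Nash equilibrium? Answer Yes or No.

No

Total = 160 ≥ 120: provided.
Developer 1 (pledges 50, payoff 57): dropping to 0 → total 110, payoff 0. No gain.
Developer 2 (pledges 70, payoff 37): dropping to 0 → total 90, payoff 0. No gain.
Developer 3 (pledges 40, payoff 67): dropping to 0 → total 120, payoff 107. Profitable deviation.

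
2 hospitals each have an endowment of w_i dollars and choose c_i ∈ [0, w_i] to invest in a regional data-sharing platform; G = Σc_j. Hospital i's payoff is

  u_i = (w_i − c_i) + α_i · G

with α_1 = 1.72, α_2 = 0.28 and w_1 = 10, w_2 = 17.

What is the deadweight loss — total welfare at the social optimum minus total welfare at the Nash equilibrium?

∂u_i/∂c_i = α_i − 1, so hospital i contributes w_i if α_i > 1, else 0.
α_i > 1 for i ∈ {1}; NE contributions (10, 0), G = 10.
W^NE = Σw_i − G^NE + (Σα_i)·G^NE = 27 + 1·10 = 37.
Planner: ∂(Σu_j)/∂c_i = Σα_j − 1 = 1 > 0, so everyone contributes w_i; G^SO = 27, W^SO = 27 + 1·27 = 54.
Deadweight loss = 17.

17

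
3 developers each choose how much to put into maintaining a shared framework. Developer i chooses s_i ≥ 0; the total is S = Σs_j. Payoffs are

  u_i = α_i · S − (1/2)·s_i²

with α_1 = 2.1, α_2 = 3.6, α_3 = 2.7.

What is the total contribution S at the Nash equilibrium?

8.4

Developer i's FOC: ∂u_i/∂s_i = α_i − s_i = 0, so s_i* = α_i.
NE contributions = (2.1, 3.6, 2.7); S = 8.4.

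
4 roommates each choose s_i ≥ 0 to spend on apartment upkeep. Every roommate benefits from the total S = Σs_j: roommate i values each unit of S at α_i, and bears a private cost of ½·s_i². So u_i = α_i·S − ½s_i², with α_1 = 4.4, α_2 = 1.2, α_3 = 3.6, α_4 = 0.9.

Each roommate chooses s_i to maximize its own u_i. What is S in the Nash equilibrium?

Roommate i's FOC: ∂u_i/∂s_i = α_i − s_i = 0, so s_i* = α_i.
NE contributions = (4.4, 1.2, 3.6, 0.9); S = 10.1.

10.1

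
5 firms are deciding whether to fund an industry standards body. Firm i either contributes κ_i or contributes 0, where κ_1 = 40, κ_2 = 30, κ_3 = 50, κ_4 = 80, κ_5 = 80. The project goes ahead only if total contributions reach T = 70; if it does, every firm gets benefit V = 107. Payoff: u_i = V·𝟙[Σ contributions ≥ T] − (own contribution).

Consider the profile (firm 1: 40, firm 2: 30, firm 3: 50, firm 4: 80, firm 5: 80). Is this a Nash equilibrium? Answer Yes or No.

Total = 280 ≥ 70: provided.
Firm 1 (pledges 40, payoff 67): dropping to 0 → total 240, payoff 107. Profitable deviation.

No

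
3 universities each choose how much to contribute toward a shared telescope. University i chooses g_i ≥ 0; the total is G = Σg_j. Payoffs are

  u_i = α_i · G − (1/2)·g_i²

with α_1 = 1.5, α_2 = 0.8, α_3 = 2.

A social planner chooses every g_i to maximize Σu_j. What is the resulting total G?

Planner FOC: ∂(Σu_j)/∂g_i = (Σα_j) − g_i = 0, so g_i^SO = Σα_j = 4.3 for every i; G^SO = 12.9.

12.9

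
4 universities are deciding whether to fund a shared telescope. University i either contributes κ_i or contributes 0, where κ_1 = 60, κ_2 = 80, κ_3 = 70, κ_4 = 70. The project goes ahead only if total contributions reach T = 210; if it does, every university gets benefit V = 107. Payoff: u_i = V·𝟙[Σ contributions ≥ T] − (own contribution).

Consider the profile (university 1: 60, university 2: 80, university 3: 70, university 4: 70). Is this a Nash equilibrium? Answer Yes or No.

Total = 280 ≥ 210: provided.
University 1 (pledges 60, payoff 47): dropping to 0 → total 220, payoff 107. Profitable deviation.

No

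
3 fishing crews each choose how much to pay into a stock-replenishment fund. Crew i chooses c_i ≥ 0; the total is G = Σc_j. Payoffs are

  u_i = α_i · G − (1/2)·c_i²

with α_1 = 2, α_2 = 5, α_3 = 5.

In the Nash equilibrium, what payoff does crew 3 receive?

47.5

Crew i's FOC: ∂u_i/∂c_i = α_i − c_i = 0, so c_i* = α_i.
NE contributions = (2, 5, 5); G = 12.
u_3 = α_3·G − ½·(c_3)² = 5·12 − ½·5² = 47.5.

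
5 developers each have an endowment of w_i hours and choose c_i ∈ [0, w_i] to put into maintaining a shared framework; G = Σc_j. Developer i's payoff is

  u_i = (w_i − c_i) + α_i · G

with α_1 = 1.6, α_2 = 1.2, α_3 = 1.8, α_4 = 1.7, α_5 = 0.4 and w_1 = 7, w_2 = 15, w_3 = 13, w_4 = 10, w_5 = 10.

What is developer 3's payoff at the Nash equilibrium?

81

∂u_i/∂c_i = α_i − 1, so developer i contributes w_i if α_i > 1, else 0.
α_i > 1 for i ∈ {1, 2, 3, 4}; NE contributions (7, 15, 13, 10, 0), G = 45.
u_3 = (13 − 13) + 1.8·45 = 81.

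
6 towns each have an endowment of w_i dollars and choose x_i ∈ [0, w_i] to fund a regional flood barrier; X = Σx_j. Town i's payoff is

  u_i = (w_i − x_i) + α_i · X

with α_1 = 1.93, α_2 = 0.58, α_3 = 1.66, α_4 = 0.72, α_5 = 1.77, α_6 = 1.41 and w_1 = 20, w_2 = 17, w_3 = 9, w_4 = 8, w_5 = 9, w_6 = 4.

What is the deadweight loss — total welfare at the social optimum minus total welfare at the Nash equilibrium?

∂u_i/∂x_i = α_i − 1, so town i contributes w_i if α_i > 1, else 0.
α_i > 1 for i ∈ {1, 3, 5, 6}; NE contributions (20, 0, 9, 0, 9, 4), X = 42.
W^NE = Σw_i − X^NE + (Σα_i)·X^NE = 67 + 7.07·42 = 363.94.
Planner: ∂(Σu_j)/∂x_i = Σα_j − 1 = 7.07 > 0, so everyone contributes w_i; X^SO = 67, W^SO = 67 + 7.07·67 = 540.69.
Deadweight loss = 176.75.

176.75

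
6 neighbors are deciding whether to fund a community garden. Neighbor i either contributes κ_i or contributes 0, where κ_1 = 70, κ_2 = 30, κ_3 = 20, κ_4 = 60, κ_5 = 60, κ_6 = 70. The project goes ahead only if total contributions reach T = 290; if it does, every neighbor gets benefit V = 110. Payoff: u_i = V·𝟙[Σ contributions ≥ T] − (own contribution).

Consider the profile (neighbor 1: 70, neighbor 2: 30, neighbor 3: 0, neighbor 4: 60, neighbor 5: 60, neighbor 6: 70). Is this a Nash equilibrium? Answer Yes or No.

Yes

Total = 290 ≥ 290: provided.
Neighbor 1 (pledges 70, payoff 40): dropping to 0 → total 220, payoff 0. No gain.
Neighbor 2 (pledges 30, payoff 80): dropping to 0 → total 260, payoff 0. No gain.
Neighbor 3 (pledges 0, payoff 110): pledging 20 → total 310, payoff 90. No gain.
Neighbor 4 (pledges 60, payoff 50): dropping to 0 → total 230, payoff 0. No gain.
Neighbor 5 (pledges 60, payoff 50): dropping to 0 → total 230, payoff 0. No gain.
Neighbor 6 (pledges 70, payoff 40): dropping to 0 → total 220, payoff 0. No gain.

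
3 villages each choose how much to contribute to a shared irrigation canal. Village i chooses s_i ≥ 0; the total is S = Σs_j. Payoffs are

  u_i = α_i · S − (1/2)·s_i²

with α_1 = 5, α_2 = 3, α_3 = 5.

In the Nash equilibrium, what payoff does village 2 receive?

34.5

Village i's FOC: ∂u_i/∂s_i = α_i − s_i = 0, so s_i* = α_i.
NE contributions = (5, 3, 5); S = 13.
u_2 = α_2·S − ½·(s_2)² = 3·13 − ½·3² = 34.5.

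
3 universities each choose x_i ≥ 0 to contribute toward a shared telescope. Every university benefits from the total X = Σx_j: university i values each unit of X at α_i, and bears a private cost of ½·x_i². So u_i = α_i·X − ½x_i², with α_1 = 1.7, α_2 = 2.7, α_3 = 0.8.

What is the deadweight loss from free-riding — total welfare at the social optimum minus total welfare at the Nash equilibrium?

University i's FOC: ∂u_i/∂x_i = α_i − x_i = 0, so x_i* = α_i.
NE contributions = (1.7, 2.7, 0.8); X = 5.2.
W^NE = (Σα)·X − ½Σα_i² = 5.2² − ½·10.82 = 21.63.
Planner sets x_i = Σα_j = 5.2 for every i, so X^SO = 3·5.2 = 15.6.
W^SO = (Σα)·X^SO − ½·3·(Σα)² = (3/2)·5.2² = 40.56.
Deadweight loss = W^SO − W^NE = 18.93.

18.93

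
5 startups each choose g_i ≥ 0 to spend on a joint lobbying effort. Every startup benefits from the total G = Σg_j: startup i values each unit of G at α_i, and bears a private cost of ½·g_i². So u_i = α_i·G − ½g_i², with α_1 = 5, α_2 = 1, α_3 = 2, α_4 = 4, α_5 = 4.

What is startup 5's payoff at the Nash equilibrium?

56

Startup i's FOC: ∂u_i/∂g_i = α_i − g_i = 0, so g_i* = α_i.
NE contributions = (5, 1, 2, 4, 4); G = 16.
u_5 = α_5·G − ½·(g_5)² = 4·16 − ½·4² = 56.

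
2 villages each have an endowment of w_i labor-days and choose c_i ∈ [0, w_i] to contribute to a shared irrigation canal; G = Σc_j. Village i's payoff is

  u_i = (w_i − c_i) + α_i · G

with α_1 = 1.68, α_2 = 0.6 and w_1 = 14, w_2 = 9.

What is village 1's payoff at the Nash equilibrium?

23.52

∂u_i/∂c_i = α_i − 1, so village i contributes w_i if α_i > 1, else 0.
α_i > 1 for i ∈ {1}; NE contributions (14, 0), G = 14.
u_1 = (14 − 14) + 1.68·14 = 23.52.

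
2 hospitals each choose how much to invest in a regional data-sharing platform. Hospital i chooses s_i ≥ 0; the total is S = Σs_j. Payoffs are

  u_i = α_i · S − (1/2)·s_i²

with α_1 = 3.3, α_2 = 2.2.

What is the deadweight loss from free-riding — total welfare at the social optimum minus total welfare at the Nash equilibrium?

7.865

Hospital i's FOC: ∂u_i/∂s_i = α_i − s_i = 0, so s_i* = α_i.
NE contributions = (3.3, 2.2); S = 5.5.
W^NE = (Σα)·S − ½Σα_i² = 5.5² − ½·15.73 = 22.385.
Planner sets s_i = Σα_j = 5.5 for every i, so S^SO = 2·5.5 = 11.
W^SO = (Σα)·S^SO − ½·2·(Σα)² = (2/2)·5.5² = 30.25.
Deadweight loss = W^SO − W^NE = 7.865.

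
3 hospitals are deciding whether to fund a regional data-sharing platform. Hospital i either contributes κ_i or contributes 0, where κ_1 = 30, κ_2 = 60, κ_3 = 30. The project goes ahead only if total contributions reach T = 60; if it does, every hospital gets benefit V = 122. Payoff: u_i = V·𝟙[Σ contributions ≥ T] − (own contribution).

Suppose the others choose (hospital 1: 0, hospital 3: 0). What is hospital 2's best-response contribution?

Others' total = 0. Contributing 60 brings total to 60 ≥ 60: gain V − κ_2 = 62.
Best response: 60.

60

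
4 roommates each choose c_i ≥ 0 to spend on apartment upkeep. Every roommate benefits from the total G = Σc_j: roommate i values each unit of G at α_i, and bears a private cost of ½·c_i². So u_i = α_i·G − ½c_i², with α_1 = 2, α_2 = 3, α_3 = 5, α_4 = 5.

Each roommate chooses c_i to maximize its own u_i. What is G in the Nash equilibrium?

Roommate i's FOC: ∂u_i/∂c_i = α_i − c_i = 0, so c_i* = α_i.
NE contributions = (2, 3, 5, 5); G = 15.

15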